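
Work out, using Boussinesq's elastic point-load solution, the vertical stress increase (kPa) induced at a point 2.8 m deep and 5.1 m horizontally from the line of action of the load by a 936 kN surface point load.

Δσ_z ≈ 1.47 kPa

Boussinesq vertical stress below a point load on an elastic half-space:
Δσ_z = 3P/(2πz²) · [1 + (r/z)²]^(−5/2)
r/z = 5.1/2.8 = 1.8214; [1+(r/z)²]^(−5/2) = 0.025816.
Δσ_z = 3×936/(2π×2.8²) × 0.025816 = 57.003 × 0.025816 = 1.472 kPa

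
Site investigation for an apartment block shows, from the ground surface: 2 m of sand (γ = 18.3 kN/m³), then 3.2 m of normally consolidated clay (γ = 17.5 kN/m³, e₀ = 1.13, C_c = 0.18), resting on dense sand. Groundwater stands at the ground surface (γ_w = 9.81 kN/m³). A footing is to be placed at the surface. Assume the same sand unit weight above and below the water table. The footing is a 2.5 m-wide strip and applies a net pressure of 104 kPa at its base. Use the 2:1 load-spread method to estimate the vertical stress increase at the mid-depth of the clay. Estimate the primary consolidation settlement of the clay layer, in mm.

Mid-depth of clay below the ground surface: z = 2 + 3.2/2 = 3.6 m.
Total vertical stress at mid-clay: σ_v = 18.3×2 + 17.5×1.6 = 64.6 kPa.
Pore pressure: u = 9.81×(3.6 − 0) = 35.316 kPa.
Initial effective stress: σ'_0 = σ_v − u = 64.6 − 35.316 = 29.284 kPa.
Stress increase at mid-clay by the 2:1 spreading method:
Δσ = qB/(B+z) = 104×2.5/(2.5+3.6) = 42.623 kPa
Final effective stress: σ'_f = σ'_0 + Δσ = 29.284 + 42.623 = 71.907 kPa.
Normally consolidated clay, so the full stress increment lies on the virgin compression line:
S_c = C_c·H/(1+e₀)·log₁₀(σ'_f/σ'_0) = 0.18×3.2/(1+1.13)×log₁₀(71.907/29.284)
    = 0.27042 × 0.39014 = 0.1055 m

S_c ≈ 106 mm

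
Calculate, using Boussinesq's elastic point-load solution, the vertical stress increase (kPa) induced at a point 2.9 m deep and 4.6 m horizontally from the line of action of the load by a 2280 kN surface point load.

Boussinesq vertical stress below a point load on an elastic half-space:
Δσ_z = 3P/(2πz²) · [1 + (r/z)²]^(−5/2)
r/z = 4.6/2.9 = 1.5862; [1+(r/z)²]^(−5/2) = 0.043138.
Δσ_z = 3×2280/(2π×2.9²) × 0.043138 = 129.44 × 0.043138 = 5.584 kPa

Δσ_z ≈ 5.58 kPa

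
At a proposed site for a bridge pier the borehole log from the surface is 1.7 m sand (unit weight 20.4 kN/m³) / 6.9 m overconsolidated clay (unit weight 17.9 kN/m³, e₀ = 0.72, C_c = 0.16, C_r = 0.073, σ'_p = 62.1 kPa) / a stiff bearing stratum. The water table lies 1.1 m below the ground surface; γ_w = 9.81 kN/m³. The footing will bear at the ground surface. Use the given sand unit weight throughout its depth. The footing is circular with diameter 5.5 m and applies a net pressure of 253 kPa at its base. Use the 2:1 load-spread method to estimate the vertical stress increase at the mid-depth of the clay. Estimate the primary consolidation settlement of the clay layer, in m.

Mid-depth of clay below the ground surface: z = 1.7 + 6.9/2 = 5.15 m.
Total vertical stress at mid-clay: σ_v = 20.4×1.7 + 17.9×3.45 = 96.435 kPa.
Pore pressure: u = 9.81×(5.15 − 1.1) = 39.73 kPa.
Initial effective stress: σ'_0 = σ_v − u = 96.435 − 39.73 = 56.705 kPa.
Stress increase at mid-clay by the 2:1 spreading method:
Δσ ≈ qD²/(D+z)² = 253×5.5²/(5.5+5.15)² = 67.476 kPa
Final effective stress: σ'_f = 56.705 + 67.476 = 124.18 kPa.
σ'_f = 124.18 > σ'_p = 62.1 kPa, so the stress path crosses the preconsolidation pressure — recompression up to σ'_p, then virgin compression beyond:
S_c = H/(1+e₀)·[C_r·log₁₀(σ'_p/σ'_0) + C_c·log₁₀(σ'_f/σ'_p)]
    = 6.9/1.72 × [0.073×log₁₀(62.1/56.705) + 0.16×log₁₀(124.18/62.1)]
    = 4.0116 × [0.0028813 + 0.048154] = 0.2047 m

S_c ≈ 0.205 m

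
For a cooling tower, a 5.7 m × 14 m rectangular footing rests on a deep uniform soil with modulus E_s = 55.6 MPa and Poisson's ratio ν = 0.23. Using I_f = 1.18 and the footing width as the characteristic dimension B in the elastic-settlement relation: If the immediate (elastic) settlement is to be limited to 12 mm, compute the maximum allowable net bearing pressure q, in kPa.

q ≈ 105 kPa

E_s = 55.6 MPa = 55600 kPa.
S_e = q·B·(1−ν²)/E_s · I_f  ⇒  q = S_e·E_s / (B·(1−ν²)·I_f).
q = 0.012 × 55600 / (5.7 × 0.9471 × 1.18) = 104.7 kPa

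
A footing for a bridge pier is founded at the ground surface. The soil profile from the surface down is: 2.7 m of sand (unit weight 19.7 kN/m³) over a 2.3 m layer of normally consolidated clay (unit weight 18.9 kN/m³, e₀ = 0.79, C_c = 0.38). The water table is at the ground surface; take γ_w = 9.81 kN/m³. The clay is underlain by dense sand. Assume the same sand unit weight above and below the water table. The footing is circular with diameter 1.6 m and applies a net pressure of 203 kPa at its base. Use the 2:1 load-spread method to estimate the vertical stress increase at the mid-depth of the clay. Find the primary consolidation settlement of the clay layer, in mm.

Mid-depth of clay below the ground surface: z = 2.7 + 2.3/2 = 3.85 m.
Total vertical stress at mid-clay: σ_v = 19.7×2.7 + 18.9×1.15 = 74.925 kPa.
Pore pressure: u = 9.81×(3.85 − 0) = 37.769 kPa.
Initial effective stress: σ'_0 = σ_v − u = 74.925 − 37.769 = 37.156 kPa.
Stress increase at mid-clay by the 2:1 spreading method:
Δσ ≈ qD²/(D+z)² = 203×1.6²/(1.6+3.85)² = 17.496 kPa
Final effective stress: σ'_f = σ'_0 + Δσ = 37.156 + 17.496 = 54.652 kPa.
Normally consolidated clay, so the full stress increment lies on the virgin compression line:
S_c = C_c·H/(1+e₀)·log₁₀(σ'_f/σ'_0) = 0.38×2.3/(1+0.79)×log₁₀(54.652/37.156)
    = 0.48827 × 0.16758 = 0.08182 m

S_c ≈ 81.8 mm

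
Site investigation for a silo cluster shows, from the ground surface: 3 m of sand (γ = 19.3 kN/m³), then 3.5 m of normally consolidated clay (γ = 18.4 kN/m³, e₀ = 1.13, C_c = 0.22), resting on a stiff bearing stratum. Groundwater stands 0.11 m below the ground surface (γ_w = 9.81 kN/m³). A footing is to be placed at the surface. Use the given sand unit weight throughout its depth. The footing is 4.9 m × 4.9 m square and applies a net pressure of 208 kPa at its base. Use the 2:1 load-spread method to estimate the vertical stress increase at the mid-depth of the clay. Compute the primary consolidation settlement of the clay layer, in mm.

S_c ≈ 124 mm

Mid-depth of clay below the ground surface: z = 3 + 3.5/2 = 4.75 m.
Total vertical stress at mid-clay: σ_v = 19.3×3 + 18.4×1.75 = 90.1 kPa.
Pore pressure: u = 9.81×(4.75 − 0.11) = 45.518 kPa.
Initial effective stress: σ'_0 = σ_v − u = 90.1 − 45.518 = 44.582 kPa.
Stress increase at mid-clay by the 2:1 spreading method:
Δσ = qBL/((B+z)(L+z)) = 208×4.9×4.9/((4.9+4.75)(4.9+4.75)) = 53.629 kPa
Final effective stress: σ'_f = σ'_0 + Δσ = 44.582 + 53.629 = 98.211 kPa.
Normally consolidated clay, so the full stress increment lies on the virgin compression line:
S_c = C_c·H/(1+e₀)·log₁₀(σ'_f/σ'_0) = 0.22×3.5/(1+1.13)×log₁₀(98.211/44.582)
    = 0.3615 × 0.343 = 0.124 m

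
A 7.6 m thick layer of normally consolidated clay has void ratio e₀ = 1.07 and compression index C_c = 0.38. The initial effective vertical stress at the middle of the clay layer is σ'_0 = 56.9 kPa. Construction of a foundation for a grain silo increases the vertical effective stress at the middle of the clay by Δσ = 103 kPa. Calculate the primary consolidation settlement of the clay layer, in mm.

S_c ≈ 626 mm

Final effective stress: σ'_f = σ'_0 + Δσ = 56.9 + 103 = 159.9 kPa.
Normally consolidated clay, so the full stress increment lies on the virgin compression line:
S_c = C_c·H/(1+e₀)·log₁₀(σ'_f/σ'_0) = 0.38×7.6/(1+1.07)×log₁₀(159.9/56.9)
    = 1.3952 × 0.44874 = 0.6261 m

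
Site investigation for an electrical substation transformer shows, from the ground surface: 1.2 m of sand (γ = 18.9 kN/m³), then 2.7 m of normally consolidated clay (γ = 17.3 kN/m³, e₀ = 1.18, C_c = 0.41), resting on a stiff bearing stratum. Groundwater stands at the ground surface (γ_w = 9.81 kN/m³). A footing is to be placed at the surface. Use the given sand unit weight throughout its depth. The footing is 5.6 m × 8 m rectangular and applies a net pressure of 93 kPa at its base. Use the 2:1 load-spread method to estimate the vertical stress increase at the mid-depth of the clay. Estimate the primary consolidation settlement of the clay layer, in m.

Mid-depth of clay below the ground surface: z = 1.2 + 2.7/2 = 2.55 m.
Total vertical stress at mid-clay: σ_v = 18.9×1.2 + 17.3×1.35 = 46.035 kPa.
Pore pressure: u = 9.81×(2.55 − 0) = 25.015 kPa.
Initial effective stress: σ'_0 = σ_v − u = 46.035 − 25.015 = 21.02 kPa.
Stress increase at mid-clay by the 2:1 spreading method:
Δσ = qBL/((B+z)(L+z)) = 93×5.6×8/((5.6+2.55)(8+2.55)) = 48.456 kPa
Final effective stress: σ'_f = σ'_0 + Δσ = 21.02 + 48.456 = 69.476 kPa.
Normally consolidated clay, so the full stress increment lies on the virgin compression line:
S_c = C_c·H/(1+e₀)·log₁₀(σ'_f/σ'_0) = 0.41×2.7/(1+1.18)×log₁₀(69.476/21.02)
    = 0.5078 × 0.5192 = 0.2636 m

S_c ≈ 0.264 m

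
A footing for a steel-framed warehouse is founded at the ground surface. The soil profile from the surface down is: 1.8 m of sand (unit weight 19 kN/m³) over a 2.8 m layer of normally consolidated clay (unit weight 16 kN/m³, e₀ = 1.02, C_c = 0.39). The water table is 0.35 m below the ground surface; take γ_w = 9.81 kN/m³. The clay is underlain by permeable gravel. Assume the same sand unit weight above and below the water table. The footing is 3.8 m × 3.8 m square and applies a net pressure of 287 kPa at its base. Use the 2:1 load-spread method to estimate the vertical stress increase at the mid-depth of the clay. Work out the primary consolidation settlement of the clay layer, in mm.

S_c ≈ 323 mm

Mid-depth of clay below the ground surface: z = 1.8 + 2.8/2 = 3.2 m.
Total vertical stress at mid-clay: σ_v = 19×1.8 + 16×1.4 = 56.6 kPa.
Pore pressure: u = 9.81×(3.2 − 0.35) = 27.959 kPa.
Initial effective stress: σ'_0 = σ_v − u = 56.6 − 27.959 = 28.641 kPa.
Stress increase at mid-clay by the 2:1 spreading method:
Δσ = qBL/((B+z)(L+z)) = 287×3.8×3.8/((3.8+3.2)(3.8+3.2)) = 84.577 kPa
Final effective stress: σ'_f = σ'_0 + Δσ = 28.641 + 84.577 = 113.22 kPa.
Normally consolidated clay, so the full stress increment lies on the virgin compression line:
S_c = C_c·H/(1+e₀)·log₁₀(σ'_f/σ'_0) = 0.39×2.8/(1+1.02)×log₁₀(113.22/28.641)
    = 0.54059 × 0.59693 = 0.3227 m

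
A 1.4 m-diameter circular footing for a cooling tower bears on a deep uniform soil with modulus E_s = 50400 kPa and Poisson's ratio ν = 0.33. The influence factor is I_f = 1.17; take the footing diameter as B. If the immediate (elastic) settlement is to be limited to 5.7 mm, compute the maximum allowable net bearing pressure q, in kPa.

S_e = q·B·(1−ν²)/E_s · I_f  ⇒  q = S_e·E_s / (B·(1−ν²)·I_f).
q = 0.0057 × 50400 / (1.4 × 0.8911 × 1.17) = 196.8 kPa

q ≈ 197 kPa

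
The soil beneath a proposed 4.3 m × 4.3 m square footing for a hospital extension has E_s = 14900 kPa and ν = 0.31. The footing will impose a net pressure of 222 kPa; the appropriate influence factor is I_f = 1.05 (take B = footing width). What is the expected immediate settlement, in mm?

Immediate (elastic) settlement: S_e = q·B·(1−ν²)/E_s · I_f.
S_e = 222 × 4.3 × (1 − 0.31²) / 14900 × 1.05
    = 222 × 4.3 × 0.9039 / 14900 × 1.05
    = 0.06081 m = 60.81 mm

S_e ≈ 60.8 mm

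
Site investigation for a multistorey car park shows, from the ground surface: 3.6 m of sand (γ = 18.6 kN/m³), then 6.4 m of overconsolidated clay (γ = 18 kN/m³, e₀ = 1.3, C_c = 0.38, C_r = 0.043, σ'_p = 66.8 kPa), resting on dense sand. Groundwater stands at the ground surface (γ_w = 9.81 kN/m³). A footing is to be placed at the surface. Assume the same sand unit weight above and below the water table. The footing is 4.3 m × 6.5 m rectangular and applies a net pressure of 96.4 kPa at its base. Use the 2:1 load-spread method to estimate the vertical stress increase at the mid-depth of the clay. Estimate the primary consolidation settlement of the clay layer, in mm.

Mid-depth of clay below the ground surface: z = 3.6 + 6.4/2 = 6.8 m.
Total vertical stress at mid-clay: σ_v = 18.6×3.6 + 18×3.2 = 124.56 kPa.
Pore pressure: u = 9.81×(6.8 − 0) = 66.708 kPa.
Initial effective stress: σ'_0 = σ_v − u = 124.56 − 66.708 = 57.852 kPa.
Stress increase at mid-clay by the 2:1 spreading method:
Δσ = qBL/((B+z)(L+z)) = 96.4×4.3×6.5/((4.3+6.8)(6.5+6.8)) = 18.251 kPa
Final effective stress: σ'_f = 57.852 + 18.251 = 76.103 kPa.
σ'_f = 76.103 > σ'_p = 66.8 kPa, so the stress path crosses the preconsolidation pressure — recompression up to σ'_p, then virgin compression beyond:
S_c = H/(1+e₀)·[C_r·log₁₀(σ'_p/σ'_0) + C_c·log₁₀(σ'_f/σ'_p)]
    = 6.4/2.3 × [0.043×log₁₀(66.8/57.852) + 0.38×log₁₀(76.103/66.8)]
    = 2.7826 × [0.0026857 + 0.021518] = 0.06735 m

S_c ≈ 67.3 mm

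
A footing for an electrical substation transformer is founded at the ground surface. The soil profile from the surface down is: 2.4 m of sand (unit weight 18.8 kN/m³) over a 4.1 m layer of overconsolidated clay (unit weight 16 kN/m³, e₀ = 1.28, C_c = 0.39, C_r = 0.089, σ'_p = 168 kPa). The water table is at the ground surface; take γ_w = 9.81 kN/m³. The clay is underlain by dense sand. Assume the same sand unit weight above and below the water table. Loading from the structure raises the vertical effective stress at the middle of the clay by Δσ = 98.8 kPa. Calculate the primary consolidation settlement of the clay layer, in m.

Mid-depth of clay below the ground surface: z = 2.4 + 4.1/2 = 4.45 m.
Total vertical stress at mid-clay: σ_v = 18.8×2.4 + 16×2.05 = 77.92 kPa.
Pore pressure: u = 9.81×(4.45 − 0) = 43.655 kPa.
Initial effective stress: σ'_0 = σ_v − u = 77.92 − 43.655 = 34.265 kPa.
Final effective stress: σ'_f = 34.265 + 98.8 = 133.06 kPa.
σ'_f = 133.06 ≤ σ'_p = 168 kPa, so the clay remains overconsolidated and only the recompression index applies:
S_c = C_r·H/(1+e₀)·log₁₀(σ'_f/σ'_0) = 0.089×4.1/2.28×log₁₀(133.06/34.265)
    = 0.16004 × 0.5892 = 0.0943 m

S_c ≈ 0.0943 m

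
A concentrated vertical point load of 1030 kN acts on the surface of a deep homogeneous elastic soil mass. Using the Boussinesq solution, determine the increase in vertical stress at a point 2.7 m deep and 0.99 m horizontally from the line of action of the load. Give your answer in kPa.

Boussinesq vertical stress below a point load on an elastic half-space:
Δσ_z = 3P/(2πz²) · [1 + (r/z)²]^(−5/2)
r/z = 0.99/2.7 = 0.36667; [1+(r/z)²]^(−5/2) = 0.72953.
Δσ_z = 3×1030/(2π×2.7²) × 0.72953 = 67.461 × 0.72953 = 49.21 kPa

Δσ_z ≈ 49.2 kPa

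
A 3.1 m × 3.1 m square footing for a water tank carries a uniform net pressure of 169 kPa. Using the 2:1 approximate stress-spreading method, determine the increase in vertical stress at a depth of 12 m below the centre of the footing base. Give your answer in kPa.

Δσ_z ≈ 7.12 kPa

By the 2:1 method the load spreads at 1 horizontal : 2 vertical, so at depth z the loaded area has grown by z in each plan dimension:
Δσ = qBL/((B+z)(L+z)) = 169×3.1×3.1/((3.1+12)(3.1+12)) = 7.1229 kPa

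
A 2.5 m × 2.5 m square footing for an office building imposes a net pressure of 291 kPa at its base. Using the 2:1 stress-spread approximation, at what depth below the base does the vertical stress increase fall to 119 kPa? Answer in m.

2:1 spreading — at depth z the loaded area has grown by z in each plan dimension:
qB²/(B+z)² = Δσ_z ⇒ z = B(√(q/Δσ_z) − 1) = 2.5×(√(291/119) − 1) = 1.409 m

z ≈ 1.41 m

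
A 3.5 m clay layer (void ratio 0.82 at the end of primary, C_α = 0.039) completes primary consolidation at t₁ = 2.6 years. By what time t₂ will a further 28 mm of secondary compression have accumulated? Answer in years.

t₂ ≈ 6.14 years

S_s = C_α·H/(1+e_p)·log₁₀(t₂/t₁) ⇒ log₁₀(t₂/t₁) = S_s·(1+e_p)/(C_α·H).
log₁₀(t₂/t₁) = 0.028 × (1+0.82) / (0.039×3.5) = 0.3733
t₂ = t₁ × 10^0.3733 = 2.6 × 2.362 = 6.142 years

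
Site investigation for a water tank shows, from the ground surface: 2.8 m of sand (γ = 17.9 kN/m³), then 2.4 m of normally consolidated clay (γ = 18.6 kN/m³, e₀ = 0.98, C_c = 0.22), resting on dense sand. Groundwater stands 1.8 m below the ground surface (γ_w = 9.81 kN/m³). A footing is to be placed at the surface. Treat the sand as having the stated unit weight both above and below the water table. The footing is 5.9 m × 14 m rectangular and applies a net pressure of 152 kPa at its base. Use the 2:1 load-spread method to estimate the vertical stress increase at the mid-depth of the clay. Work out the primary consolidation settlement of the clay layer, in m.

S_c ≈ 0.101 m

Mid-depth of clay below the ground surface: z = 2.8 + 2.4/2 = 4 m.
Total vertical stress at mid-clay: σ_v = 17.9×2.8 + 18.6×1.2 = 72.44 kPa.
Pore pressure: u = 9.81×(4 − 1.8) = 21.582 kPa.
Initial effective stress: σ'_0 = σ_v − u = 72.44 − 21.582 = 50.858 kPa.
Stress increase at mid-clay by the 2:1 spreading method:
Δσ = qBL/((B+z)(L+z)) = 152×5.9×14/((5.9+4)(14+4)) = 70.456 kPa
Final effective stress: σ'_f = σ'_0 + Δσ = 50.858 + 70.456 = 121.31 kPa.
Normally consolidated clay, so the full stress increment lies on the virgin compression line:
S_c = C_c·H/(1+e₀)·log₁₀(σ'_f/σ'_0) = 0.22×2.4/(1+0.98)×log₁₀(121.31/50.858)
    = 0.26667 × 0.37754 = 0.1007 m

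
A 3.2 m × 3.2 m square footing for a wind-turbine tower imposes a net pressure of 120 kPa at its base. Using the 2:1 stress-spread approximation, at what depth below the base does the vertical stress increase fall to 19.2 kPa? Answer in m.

2:1 spreading — at depth z the loaded area has grown by z in each plan dimension:
qB²/(B+z)² = Δσ_z ⇒ z = B(√(q/Δσ_z) − 1) = 3.2×(√(120/19.2) − 1) = 4.8 m

z ≈ 4.8 m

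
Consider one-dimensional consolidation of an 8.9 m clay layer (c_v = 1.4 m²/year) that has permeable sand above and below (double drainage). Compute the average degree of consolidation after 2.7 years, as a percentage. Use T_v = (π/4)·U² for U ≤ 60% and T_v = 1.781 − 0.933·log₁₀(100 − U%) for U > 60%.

U ≈ 49.3 %

Drainage path length: H_d = H/2 = 4.45 m (double drainage).
T_v = c_v·t/H_d² = 1.4×2.7/4.45² = 0.19088.
T_v = 0.19088 corresponds to the U ≤ 60% branch:
U = √(4T_v/π) = 0.493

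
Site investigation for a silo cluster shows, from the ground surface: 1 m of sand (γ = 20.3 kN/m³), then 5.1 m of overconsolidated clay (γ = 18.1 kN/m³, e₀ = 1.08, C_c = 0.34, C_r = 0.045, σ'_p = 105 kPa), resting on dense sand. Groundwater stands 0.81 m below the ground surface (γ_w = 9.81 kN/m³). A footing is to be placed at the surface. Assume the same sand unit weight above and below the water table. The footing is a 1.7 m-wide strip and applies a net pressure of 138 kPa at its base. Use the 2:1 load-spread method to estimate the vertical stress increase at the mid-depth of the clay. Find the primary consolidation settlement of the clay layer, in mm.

S_c ≈ 36.2 mm

Mid-depth of clay below the ground surface: z = 1 + 5.1/2 = 3.55 m.
Total vertical stress at mid-clay: σ_v = 20.3×1 + 18.1×2.55 = 66.455 kPa.
Pore pressure: u = 9.81×(3.55 − 0.81) = 26.879 kPa.
Initial effective stress: σ'_0 = σ_v − u = 66.455 − 26.879 = 39.576 kPa.
Stress increase at mid-clay by the 2:1 spreading method:
Δσ = qB/(B+z) = 138×1.7/(1.7+3.55) = 44.686 kPa
Final effective stress: σ'_f = 39.576 + 44.686 = 84.262 kPa.
σ'_f = 84.262 ≤ σ'_p = 105 kPa, so the clay remains overconsolidated and only the recompression index applies:
S_c = C_r·H/(1+e₀)·log₁₀(σ'_f/σ'_0) = 0.045×5.1/2.08×log₁₀(84.262/39.576)
    = 0.11034 × 0.3282 = 0.03621 m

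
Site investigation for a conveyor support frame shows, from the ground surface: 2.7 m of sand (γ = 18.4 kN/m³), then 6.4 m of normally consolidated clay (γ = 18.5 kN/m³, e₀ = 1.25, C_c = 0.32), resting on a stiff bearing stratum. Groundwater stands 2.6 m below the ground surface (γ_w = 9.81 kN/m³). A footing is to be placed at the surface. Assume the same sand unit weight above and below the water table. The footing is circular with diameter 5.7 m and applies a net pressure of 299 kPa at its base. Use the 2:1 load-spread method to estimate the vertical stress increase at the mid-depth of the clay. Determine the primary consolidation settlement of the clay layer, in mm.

Mid-depth of clay below the ground surface: z = 2.7 + 6.4/2 = 5.9 m.
Total vertical stress at mid-clay: σ_v = 18.4×2.7 + 18.5×3.2 = 108.88 kPa.
Pore pressure: u = 9.81×(5.9 − 2.6) = 32.373 kPa.
Initial effective stress: σ'_0 = σ_v − u = 108.88 − 32.373 = 76.507 kPa.
Stress increase at mid-clay by the 2:1 spreading method:
Δσ ≈ qD²/(D+z)² = 299×5.7²/(5.7+5.9)² = 72.195 kPa
Final effective stress: σ'_f = σ'_0 + Δσ = 76.507 + 72.195 = 148.7 kPa.
Normally consolidated clay, so the full stress increment lies on the virgin compression line:
S_c = C_c·H/(1+e₀)·log₁₀(σ'_f/σ'_0) = 0.32×6.4/(1+1.25)×log₁₀(148.7/76.507)
    = 0.91022 × 0.28861 = 0.2627 m

S_c ≈ 263 mm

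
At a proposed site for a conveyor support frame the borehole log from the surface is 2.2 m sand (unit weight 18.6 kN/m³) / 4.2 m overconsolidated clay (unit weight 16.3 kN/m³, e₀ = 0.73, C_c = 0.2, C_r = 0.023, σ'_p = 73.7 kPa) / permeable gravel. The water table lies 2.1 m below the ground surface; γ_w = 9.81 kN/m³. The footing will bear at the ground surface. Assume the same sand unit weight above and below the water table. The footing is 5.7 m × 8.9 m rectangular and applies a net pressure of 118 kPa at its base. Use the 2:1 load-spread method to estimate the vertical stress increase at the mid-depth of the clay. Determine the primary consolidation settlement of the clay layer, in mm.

S_c ≈ 69.8 mm

Mid-depth of clay below the ground surface: z = 2.2 + 4.2/2 = 4.3 m.
Total vertical stress at mid-clay: σ_v = 18.6×2.2 + 16.3×2.1 = 75.15 kPa.
Pore pressure: u = 9.81×(4.3 − 2.1) = 21.582 kPa.
Initial effective stress: σ'_0 = σ_v − u = 75.15 − 21.582 = 53.568 kPa.
Stress increase at mid-clay by the 2:1 spreading method:
Δσ = qBL/((B+z)(L+z)) = 118×5.7×8.9/((5.7+4.3)(8.9+4.3)) = 45.35 kPa
Final effective stress: σ'_f = 53.568 + 45.35 = 98.918 kPa.
σ'_f = 98.918 > σ'_p = 73.7 kPa, so the stress path crosses the preconsolidation pressure — recompression up to σ'_p, then virgin compression beyond:
S_c = H/(1+e₀)·[C_r·log₁₀(σ'_p/σ'_0) + C_c·log₁₀(σ'_f/σ'_p)]
    = 4.2/1.73 × [0.023×log₁₀(73.7/53.568) + 0.2×log₁₀(98.918/73.7)]
    = 2.4277 × [0.0031869 + 0.025562] = 0.06979 m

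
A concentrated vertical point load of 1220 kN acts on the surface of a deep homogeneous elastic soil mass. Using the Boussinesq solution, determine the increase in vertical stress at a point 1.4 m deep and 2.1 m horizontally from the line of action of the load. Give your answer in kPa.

Boussinesq vertical stress below a point load on an elastic half-space:
Δσ_z = 3P/(2πz²) · [1 + (r/z)²]^(−5/2)
r/z = 2.1/1.4 = 1.5; [1+(r/z)²]^(−5/2) = 0.052516.
Δσ_z = 3×1220/(2π×1.4²) × 0.052516 = 297.2 × 0.052516 = 15.61 kPa

Δσ_z ≈ 15.6 kPa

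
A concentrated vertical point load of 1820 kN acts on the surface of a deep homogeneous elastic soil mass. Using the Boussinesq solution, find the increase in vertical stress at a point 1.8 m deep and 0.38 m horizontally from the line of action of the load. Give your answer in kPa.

Δσ_z ≈ 241 kPa

Boussinesq vertical stress below a point load on an elastic half-space:
Δσ_z = 3P/(2πz²) · [1 + (r/z)²]^(−5/2)
r/z = 0.38/1.8 = 0.21111; [1+(r/z)²]^(−5/2) = 0.89672.
Δσ_z = 3×1820/(2π×1.8²) × 0.89672 = 268.21 × 0.89672 = 240.5 kPa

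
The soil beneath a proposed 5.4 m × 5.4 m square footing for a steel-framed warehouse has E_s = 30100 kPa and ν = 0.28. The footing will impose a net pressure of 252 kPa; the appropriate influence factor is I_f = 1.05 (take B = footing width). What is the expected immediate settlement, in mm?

Immediate (elastic) settlement: S_e = q·B·(1−ν²)/E_s · I_f.
S_e = 252 × 5.4 × (1 − 0.28²) / 30100 × 1.05
    = 252 × 5.4 × 0.9216 / 30100 × 1.05
    = 0.04375 m = 43.75 mm

S_e ≈ 43.7 mm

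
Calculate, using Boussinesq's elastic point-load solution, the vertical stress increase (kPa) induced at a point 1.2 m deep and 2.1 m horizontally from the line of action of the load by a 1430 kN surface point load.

Boussinesq vertical stress below a point load on an elastic half-space:
Δσ_z = 3P/(2πz²) · [1 + (r/z)²]^(−5/2)
r/z = 2.1/1.2 = 1.75; [1+(r/z)²]^(−5/2) = 0.030062.
Δσ_z = 3×1430/(2π×1.2²) × 0.030062 = 474.15 × 0.030062 = 14.25 kPa

Δσ_z ≈ 14.3 kPa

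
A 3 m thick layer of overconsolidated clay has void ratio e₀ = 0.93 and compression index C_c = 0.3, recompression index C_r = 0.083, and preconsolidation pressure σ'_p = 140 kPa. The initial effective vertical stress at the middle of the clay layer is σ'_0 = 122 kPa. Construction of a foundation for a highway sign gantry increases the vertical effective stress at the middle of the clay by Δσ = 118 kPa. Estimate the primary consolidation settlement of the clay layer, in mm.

S_c ≈ 117 mm

Final effective stress: σ'_f = 122 + 118 = 240 kPa.
σ'_f = 240 > σ'_p = 140 kPa, so the stress path crosses the preconsolidation pressure — recompression up to σ'_p, then virgin compression beyond:
S_c = H/(1+e₀)·[C_r·log₁₀(σ'_p/σ'_0) + C_c·log₁₀(σ'_f/σ'_p)]
    = 3/1.93 × [0.083×log₁₀(140/122) + 0.3×log₁₀(240/140)]
    = 1.5544 × [0.0049608 + 0.070225] = 0.1169 m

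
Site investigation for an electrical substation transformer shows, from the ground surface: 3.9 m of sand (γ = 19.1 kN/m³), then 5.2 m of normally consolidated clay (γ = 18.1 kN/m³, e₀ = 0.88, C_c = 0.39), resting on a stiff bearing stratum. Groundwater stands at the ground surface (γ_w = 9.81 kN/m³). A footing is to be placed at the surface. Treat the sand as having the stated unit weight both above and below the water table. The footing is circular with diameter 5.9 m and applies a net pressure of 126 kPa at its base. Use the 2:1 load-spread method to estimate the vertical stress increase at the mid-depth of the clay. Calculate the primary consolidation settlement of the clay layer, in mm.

S_c ≈ 188 mm

Mid-depth of clay below the ground surface: z = 3.9 + 5.2/2 = 6.5 m.
Total vertical stress at mid-clay: σ_v = 19.1×3.9 + 18.1×2.6 = 121.55 kPa.
Pore pressure: u = 9.81×(6.5 − 0) = 63.765 kPa.
Initial effective stress: σ'_0 = σ_v − u = 121.55 − 63.765 = 57.785 kPa.
Stress increase at mid-clay by the 2:1 spreading method:
Δσ ≈ qD²/(D+z)² = 126×5.9²/(5.9+6.5)² = 28.525 kPa
Final effective stress: σ'_f = σ'_0 + Δσ = 57.785 + 28.525 = 86.31 kPa.
Normally consolidated clay, so the full stress increment lies on the virgin compression line:
S_c = C_c·H/(1+e₀)·log₁₀(σ'_f/σ'_0) = 0.39×5.2/(1+0.88)×log₁₀(86.31/57.785)
    = 1.0787 × 0.17425 = 0.188 m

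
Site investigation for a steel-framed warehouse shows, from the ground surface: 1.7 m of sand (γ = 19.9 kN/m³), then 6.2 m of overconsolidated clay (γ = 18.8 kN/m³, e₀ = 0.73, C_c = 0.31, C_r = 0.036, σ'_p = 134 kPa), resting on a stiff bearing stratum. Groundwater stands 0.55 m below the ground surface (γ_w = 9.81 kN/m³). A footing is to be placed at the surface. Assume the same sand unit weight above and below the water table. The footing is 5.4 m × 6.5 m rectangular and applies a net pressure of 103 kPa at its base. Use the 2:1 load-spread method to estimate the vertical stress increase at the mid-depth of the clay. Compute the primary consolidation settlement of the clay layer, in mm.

Mid-depth of clay below the ground surface: z = 1.7 + 6.2/2 = 4.8 m.
Total vertical stress at mid-clay: σ_v = 19.9×1.7 + 18.8×3.1 = 92.11 kPa.
Pore pressure: u = 9.81×(4.8 − 0.55) = 41.693 kPa.
Initial effective stress: σ'_0 = σ_v − u = 92.11 − 41.693 = 50.417 kPa.
Stress increase at mid-clay by the 2:1 spreading method:
Δσ = qBL/((B+z)(L+z)) = 103×5.4×6.5/((5.4+4.8)(6.5+4.8)) = 31.366 kPa
Final effective stress: σ'_f = 50.417 + 31.366 = 81.783 kPa.
σ'_f = 81.783 ≤ σ'_p = 134 kPa, so the clay remains overconsolidated and only the recompression index applies:
S_c = C_r·H/(1+e₀)·log₁₀(σ'_f/σ'_0) = 0.036×6.2/1.73×log₁₀(81.783/50.417)
    = 0.12902 × 0.21009 = 0.02711 m

S_c ≈ 27.1 mm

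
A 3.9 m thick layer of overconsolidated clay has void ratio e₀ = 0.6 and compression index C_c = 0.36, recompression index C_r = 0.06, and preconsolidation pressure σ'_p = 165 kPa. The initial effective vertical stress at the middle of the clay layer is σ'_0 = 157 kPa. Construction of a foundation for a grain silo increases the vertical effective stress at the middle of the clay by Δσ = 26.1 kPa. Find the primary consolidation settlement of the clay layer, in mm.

Final effective stress: σ'_f = 157 + 26.1 = 183.1 kPa.
σ'_f = 183.1 > σ'_p = 165 kPa, so the stress path crosses the preconsolidation pressure — recompression up to σ'_p, then virgin compression beyond:
S_c = H/(1+e₀)·[C_r·log₁₀(σ'_p/σ'_0) + C_c·log₁₀(σ'_f/σ'_p)]
    = 3.9/1.6 × [0.06×log₁₀(165/157) + 0.36×log₁₀(183.1/165)]
    = 2.4375 × [0.0012951 + 0.016274] = 0.04282 m

S_c ≈ 42.8 mm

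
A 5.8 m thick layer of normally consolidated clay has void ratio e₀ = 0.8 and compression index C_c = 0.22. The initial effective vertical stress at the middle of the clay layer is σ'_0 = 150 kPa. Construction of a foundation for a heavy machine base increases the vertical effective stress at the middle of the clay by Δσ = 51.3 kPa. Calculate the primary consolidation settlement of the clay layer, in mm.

Final effective stress: σ'_f = σ'_0 + Δσ = 150 + 51.3 = 201.3 kPa.
Normally consolidated clay, so the full stress increment lies on the virgin compression line:
S_c = C_c·H/(1+e₀)·log₁₀(σ'_f/σ'_0) = 0.22×5.8/(1+0.8)×log₁₀(201.3/150)
    = 0.70889 × 0.12775 = 0.09056 m

S_c ≈ 90.6 mm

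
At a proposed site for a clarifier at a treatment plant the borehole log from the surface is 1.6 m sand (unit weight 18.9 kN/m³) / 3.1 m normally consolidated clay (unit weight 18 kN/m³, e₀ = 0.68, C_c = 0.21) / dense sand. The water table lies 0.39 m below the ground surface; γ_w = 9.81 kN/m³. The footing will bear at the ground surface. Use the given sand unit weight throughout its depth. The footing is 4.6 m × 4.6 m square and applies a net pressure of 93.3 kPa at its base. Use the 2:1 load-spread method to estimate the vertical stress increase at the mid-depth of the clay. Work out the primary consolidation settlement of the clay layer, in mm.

S_c ≈ 121 mm

Mid-depth of clay below the ground surface: z = 1.6 + 3.1/2 = 3.15 m.
Total vertical stress at mid-clay: σ_v = 18.9×1.6 + 18×1.55 = 58.14 kPa.
Pore pressure: u = 9.81×(3.15 − 0.39) = 27.076 kPa.
Initial effective stress: σ'_0 = σ_v − u = 58.14 − 27.076 = 31.064 kPa.
Stress increase at mid-clay by the 2:1 spreading method:
Δσ = qBL/((B+z)(L+z)) = 93.3×4.6×4.6/((4.6+3.15)(4.6+3.15)) = 32.87 kPa
Final effective stress: σ'_f = σ'_0 + Δσ = 31.064 + 32.87 = 63.934 kPa.
Normally consolidated clay, so the full stress increment lies on the virgin compression line:
S_c = C_c·H/(1+e₀)·log₁₀(σ'_f/σ'_0) = 0.21×3.1/(1+0.68)×log₁₀(63.934/31.064)
    = 0.3875 × 0.31347 = 0.1215 m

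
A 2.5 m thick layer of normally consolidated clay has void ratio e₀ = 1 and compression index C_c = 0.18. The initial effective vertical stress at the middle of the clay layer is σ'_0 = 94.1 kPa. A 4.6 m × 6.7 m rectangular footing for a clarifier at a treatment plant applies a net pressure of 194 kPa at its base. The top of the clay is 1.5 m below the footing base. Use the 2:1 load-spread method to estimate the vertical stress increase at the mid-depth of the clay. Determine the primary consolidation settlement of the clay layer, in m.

Mid-depth of clay below the footing base: z = 1.5 + 2.5/2 = 2.75 m.
Stress increase at mid-clay by the 2:1 spreading method:
Δσ = qBL/((B+z)(L+z)) = 194×4.6×6.7/((4.6+2.75)(6.7+2.75)) = 86.083 kPa
Final effective stress: σ'_f = σ'_0 + Δσ = 94.1 + 86.083 = 180.18 kPa.
Normally consolidated clay, so the full stress increment lies on the virgin compression line:
S_c = C_c·H/(1+e₀)·log₁₀(σ'_f/σ'_0) = 0.18×2.5/(1+1)×log₁₀(180.18/94.1)
    = 0.225 × 0.28212 = 0.06348 m

S_c ≈ 0.0635 m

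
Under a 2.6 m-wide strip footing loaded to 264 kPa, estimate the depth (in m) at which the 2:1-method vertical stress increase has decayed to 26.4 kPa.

z ≈ 23.4 m

2:1 spreading — at depth z the loaded area has grown by z in each plan dimension:
qB/(B+z) = Δσ_z ⇒ z = qB/Δσ_z − B = 264×2.6/26.4 − 2.6 = 23.4 m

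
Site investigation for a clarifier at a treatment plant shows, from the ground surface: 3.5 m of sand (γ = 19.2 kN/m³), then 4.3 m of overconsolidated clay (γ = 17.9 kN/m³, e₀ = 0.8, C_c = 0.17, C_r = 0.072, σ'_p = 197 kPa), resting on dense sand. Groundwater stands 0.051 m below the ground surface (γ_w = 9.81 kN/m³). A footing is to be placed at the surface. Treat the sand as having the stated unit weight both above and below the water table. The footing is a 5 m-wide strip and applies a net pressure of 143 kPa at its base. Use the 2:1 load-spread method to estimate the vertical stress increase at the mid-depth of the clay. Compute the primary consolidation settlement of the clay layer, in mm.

S_c ≈ 62.9 mm

Mid-depth of clay below the ground surface: z = 3.5 + 4.3/2 = 5.65 m.
Total vertical stress at mid-clay: σ_v = 19.2×3.5 + 17.9×2.15 = 105.69 kPa.
Pore pressure: u = 9.81×(5.65 − 0.051) = 54.926 kPa.
Initial effective stress: σ'_0 = σ_v − u = 105.69 − 54.926 = 50.764 kPa.
Stress increase at mid-clay by the 2:1 spreading method:
Δσ = qB/(B+z) = 143×5/(5+5.65) = 67.136 kPa
Final effective stress: σ'_f = 50.764 + 67.136 = 117.9 kPa.
σ'_f = 117.9 ≤ σ'_p = 197 kPa, so the clay remains overconsolidated and only the recompression index applies:
S_c = C_r·H/(1+e₀)·log₁₀(σ'_f/σ'_0) = 0.072×4.3/1.8×log₁₀(117.9/50.764)
    = 0.172 × 0.36596 = 0.06295 m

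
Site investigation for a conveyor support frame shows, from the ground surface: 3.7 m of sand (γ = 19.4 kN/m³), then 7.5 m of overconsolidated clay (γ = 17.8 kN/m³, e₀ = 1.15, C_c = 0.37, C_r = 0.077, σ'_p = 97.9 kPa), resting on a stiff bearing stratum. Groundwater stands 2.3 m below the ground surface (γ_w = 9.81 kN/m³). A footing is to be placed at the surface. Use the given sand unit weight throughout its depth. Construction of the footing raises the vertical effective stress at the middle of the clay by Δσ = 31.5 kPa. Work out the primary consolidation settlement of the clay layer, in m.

S_c ≈ 0.124 m

Mid-depth of clay below the ground surface: z = 3.7 + 7.5/2 = 7.45 m.
Total vertical stress at mid-clay: σ_v = 19.4×3.7 + 17.8×3.75 = 138.53 kPa.
Pore pressure: u = 9.81×(7.45 − 2.3) = 50.522 kPa.
Initial effective stress: σ'_0 = σ_v − u = 138.53 − 50.522 = 88.008 kPa.
Final effective stress: σ'_f = 88.008 + 31.5 = 119.51 kPa.
σ'_f = 119.51 > σ'_p = 97.9 kPa, so the stress path crosses the preconsolidation pressure — recompression up to σ'_p, then virgin compression beyond:
S_c = H/(1+e₀)·[C_r·log₁₀(σ'_p/σ'_0) + C_c·log₁₀(σ'_f/σ'_p)]
    = 7.5/2.15 × [0.077×log₁₀(97.9/88.008) + 0.37×log₁₀(119.51/97.9)]
    = 3.4884 × [0.0035621 + 0.03205] = 0.1242 m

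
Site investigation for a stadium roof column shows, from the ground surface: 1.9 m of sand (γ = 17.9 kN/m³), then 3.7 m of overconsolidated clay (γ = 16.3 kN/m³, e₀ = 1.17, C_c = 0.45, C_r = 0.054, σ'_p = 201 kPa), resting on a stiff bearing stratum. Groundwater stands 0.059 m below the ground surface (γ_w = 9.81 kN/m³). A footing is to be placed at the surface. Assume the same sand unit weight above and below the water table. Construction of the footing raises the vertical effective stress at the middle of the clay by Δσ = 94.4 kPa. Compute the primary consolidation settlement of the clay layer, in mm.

Mid-depth of clay below the ground surface: z = 1.9 + 3.7/2 = 3.75 m.
Total vertical stress at mid-clay: σ_v = 17.9×1.9 + 16.3×1.85 = 64.165 kPa.
Pore pressure: u = 9.81×(3.75 − 0.059) = 36.209 kPa.
Initial effective stress: σ'_0 = σ_v − u = 64.165 − 36.209 = 27.956 kPa.
Final effective stress: σ'_f = 27.956 + 94.4 = 122.36 kPa.
σ'_f = 122.36 ≤ σ'_p = 201 kPa, so the clay remains overconsolidated and only the recompression index applies:
S_c = C_r·H/(1+e₀)·log₁₀(σ'_f/σ'_0) = 0.054×3.7/2.17×log₁₀(122.36/27.956)
    = 0.092075 × 0.64116 = 0.05904 m

S_c ≈ 59 mm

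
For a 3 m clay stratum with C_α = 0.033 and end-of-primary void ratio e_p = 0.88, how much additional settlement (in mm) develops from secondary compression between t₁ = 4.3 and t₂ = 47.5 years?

S_s ≈ 54.9 mm

Secondary compression: S_s = C_α·H/(1+e_p)·log₁₀(t₂/t₁)
S_s = 0.033×3/(1+0.88)×log₁₀(47.5/4.3)
    = 0.05266 × 1.043 = 0.05494 m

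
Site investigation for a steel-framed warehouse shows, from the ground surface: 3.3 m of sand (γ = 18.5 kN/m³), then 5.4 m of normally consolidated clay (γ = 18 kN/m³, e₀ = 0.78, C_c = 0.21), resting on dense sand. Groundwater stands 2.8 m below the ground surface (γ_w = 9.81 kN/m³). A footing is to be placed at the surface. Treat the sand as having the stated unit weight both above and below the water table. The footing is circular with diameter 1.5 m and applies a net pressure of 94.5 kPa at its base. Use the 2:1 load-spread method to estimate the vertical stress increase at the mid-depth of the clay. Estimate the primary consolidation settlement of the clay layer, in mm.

S_c ≈ 13.1 mm

Mid-depth of clay below the ground surface: z = 3.3 + 5.4/2 = 6 m.
Total vertical stress at mid-clay: σ_v = 18.5×3.3 + 18×2.7 = 109.65 kPa.
Pore pressure: u = 9.81×(6 − 2.8) = 31.392 kPa.
Initial effective stress: σ'_0 = σ_v − u = 109.65 − 31.392 = 78.258 kPa.
Stress increase at mid-clay by the 2:1 spreading method:
Δσ ≈ qD²/(D+z)² = 94.5×1.5²/(1.5+6)² = 3.78 kPa
Final effective stress: σ'_f = σ'_0 + Δσ = 78.258 + 3.78 = 82.038 kPa.
Normally consolidated clay, so the full stress increment lies on the virgin compression line:
S_c = C_c·H/(1+e₀)·log₁₀(σ'_f/σ'_0) = 0.21×5.4/(1+0.78)×log₁₀(82.038/78.258)
    = 0.63708 × 0.020486 = 0.01305 m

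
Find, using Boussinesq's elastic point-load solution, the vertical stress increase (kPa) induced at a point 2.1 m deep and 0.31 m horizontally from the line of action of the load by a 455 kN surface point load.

Boussinesq vertical stress below a point load on an elastic half-space:
Δσ_z = 3P/(2πz²) · [1 + (r/z)²]^(−5/2)
r/z = 0.31/2.1 = 0.14762; [1+(r/z)²]^(−5/2) = 0.94753.
Δσ_z = 3×455/(2π×2.1²) × 0.94753 = 49.262 × 0.94753 = 46.68 kPa

Δσ_z ≈ 46.7 kPa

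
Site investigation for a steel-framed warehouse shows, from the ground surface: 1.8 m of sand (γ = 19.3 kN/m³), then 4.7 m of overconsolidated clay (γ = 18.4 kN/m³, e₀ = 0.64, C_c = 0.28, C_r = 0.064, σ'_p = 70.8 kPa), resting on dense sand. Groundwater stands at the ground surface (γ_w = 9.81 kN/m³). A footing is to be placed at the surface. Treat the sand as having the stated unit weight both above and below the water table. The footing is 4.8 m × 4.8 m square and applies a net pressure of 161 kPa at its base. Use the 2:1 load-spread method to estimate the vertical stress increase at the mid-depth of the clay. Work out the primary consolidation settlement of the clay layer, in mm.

S_c ≈ 109 mm

Mid-depth of clay below the ground surface: z = 1.8 + 4.7/2 = 4.15 m.
Total vertical stress at mid-clay: σ_v = 19.3×1.8 + 18.4×2.35 = 77.98 kPa.
Pore pressure: u = 9.81×(4.15 − 0) = 40.712 kPa.
Initial effective stress: σ'_0 = σ_v − u = 77.98 − 40.712 = 37.268 kPa.
Stress increase at mid-clay by the 2:1 spreading method:
Δσ = qBL/((B+z)(L+z)) = 161×4.8×4.8/((4.8+4.15)(4.8+4.15)) = 46.309 kPa
Final effective stress: σ'_f = 37.268 + 46.309 = 83.577 kPa.
σ'_f = 83.577 > σ'_p = 70.8 kPa, so the stress path crosses the preconsolidation pressure — recompression up to σ'_p, then virgin compression beyond:
S_c = H/(1+e₀)·[C_r·log₁₀(σ'_p/σ'_0) + C_c·log₁₀(σ'_f/σ'_p)]
    = 4.7/1.64 × [0.064×log₁₀(70.8/37.268) + 0.28×log₁₀(83.577/70.8)]
    = 2.8659 × [0.017837 + 0.020175] = 0.1089 m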